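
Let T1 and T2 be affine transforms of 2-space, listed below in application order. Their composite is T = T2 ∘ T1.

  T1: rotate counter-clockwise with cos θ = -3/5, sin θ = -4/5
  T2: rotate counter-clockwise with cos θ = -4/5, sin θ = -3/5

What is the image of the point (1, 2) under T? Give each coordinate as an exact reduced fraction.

T1 rotate counter-clockwise with cos θ = -3/5, sin θ = -4/5: (1, 2) → (1, -2)
T2 rotate counter-clockwise with cos θ = -4/5, sin θ = -3/5: (1, -2) → (-2, 1)

T(p) = (-2, 1)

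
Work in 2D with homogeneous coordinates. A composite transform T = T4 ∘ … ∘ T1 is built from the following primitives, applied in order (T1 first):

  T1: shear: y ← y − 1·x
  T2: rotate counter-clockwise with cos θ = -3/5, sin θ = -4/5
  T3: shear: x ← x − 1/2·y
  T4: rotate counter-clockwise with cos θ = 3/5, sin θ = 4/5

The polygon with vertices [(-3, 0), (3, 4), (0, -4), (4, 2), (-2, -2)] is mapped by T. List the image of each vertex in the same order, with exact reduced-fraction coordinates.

T1 shear: y ← y − 1·x: (-3, 0) → (-3, 3); (3, 4) → (3, 1); (0, -4) → (0, -4); (4, 2) → (4, -2); (-2, -2) → (-2, 0)
T2 rotate counter-clockwise with cos θ = -3/5, sin θ = -4/5: (-3, 3) → (21/5, 3/5); (3, 1) → (-1, -3); (0, -4) → (-16/5, 12/5); (4, -2) → (-4, -2); (-2, 0) → (6/5, 8/5)
T3 shear: x ← x − 1/2·y: (21/5, 3/5) → (39/10, 3/5); (-1, -3) → (1/2, -3); (-16/5, 12/5) → (-22/5, 12/5); (-4, -2) → (-3, -2); (6/5, 8/5) → (2/5, 8/5)
T4 rotate counter-clockwise with cos θ = 3/5, sin θ = 4/5: (39/10, 3/5) → (93/50, 87/25); (1/2, -3) → (27/10, -7/5); (-22/5, 12/5) → (-114/25, -52/25); (-3, -2) → (-1/5, -18/5); (2/5, 8/5) → (-26/25, 32/25)

image vertices: (93/50, 87/25), (27/10, -7/5), (-114/25, -52/25), (-1/5, -18/5), (-26/25, 32/25)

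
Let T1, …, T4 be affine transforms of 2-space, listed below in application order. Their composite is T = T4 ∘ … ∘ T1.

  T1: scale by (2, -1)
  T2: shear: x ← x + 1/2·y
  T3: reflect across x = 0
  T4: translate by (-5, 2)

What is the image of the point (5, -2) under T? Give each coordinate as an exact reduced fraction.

T(p) = (-16, 4)

T1 scale by (2, -1): (5, -2) → (10, 2)
T2 shear: x ← x + 1/2·y: (10, 2) → (11, 2)
T3 reflect across x = 0: (11, 2) → (-11, 2)
T4 translate by (-5, 2): (-11, 2) → (-16, 4)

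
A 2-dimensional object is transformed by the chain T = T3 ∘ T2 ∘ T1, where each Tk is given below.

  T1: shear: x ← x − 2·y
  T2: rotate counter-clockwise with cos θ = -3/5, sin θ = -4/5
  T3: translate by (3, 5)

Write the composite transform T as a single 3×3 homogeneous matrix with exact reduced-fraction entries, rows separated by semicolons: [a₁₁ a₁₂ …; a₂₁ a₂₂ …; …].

T1 = [1 -2 0; 0 1 0; 0 0 1]
T2·T1 = [-3/5 2 0; -4/5 1 0; 0 0 1]
T3·…·T1 = [-3/5 2 3; -4/5 1 5; 0 0 1]

T = [-3/5 2 3; -4/5 1 5; 0 0 1]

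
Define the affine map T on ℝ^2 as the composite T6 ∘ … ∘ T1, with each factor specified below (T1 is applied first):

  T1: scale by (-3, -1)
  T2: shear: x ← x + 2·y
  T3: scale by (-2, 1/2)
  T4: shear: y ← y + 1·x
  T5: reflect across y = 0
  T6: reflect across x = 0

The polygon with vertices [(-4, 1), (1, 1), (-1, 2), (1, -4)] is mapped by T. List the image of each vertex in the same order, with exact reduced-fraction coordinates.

T1 scale by (-3, -1): (-4, 1) → (12, -1); (1, 1) → (-3, -1); (-1, 2) → (3, -2); (1, -4) → (-3, 4)
T2 shear: x ← x + 2·y: (12, -1) → (10, -1); (-3, -1) → (-5, -1); (3, -2) → (-1, -2); (-3, 4) → (5, 4)
T3 scale by (-2, 1/2): (10, -1) → (-20, -1/2); (-5, -1) → (10, -1/2); (-1, -2) → (2, -1); (5, 4) → (-10, 2)
T4 shear: y ← y + 1·x: (-20, -1/2) → (-20, -41/2); (10, -1/2) → (10, 19/2); (2, -1) → (2, 1); (-10, 2) → (-10, -8)
T5 reflect across y = 0: (-20, -41/2) → (-20, 41/2); (10, 19/2) → (10, -19/2); (2, 1) → (2, -1); (-10, -8) → (-10, 8)
T6 reflect across x = 0: (-20, 41/2) → (20, 41/2); (10, -19/2) → (-10, -19/2); (2, -1) → (-2, -1); (-10, 8) → (10, 8)

image vertices: (20, 41/2), (-10, -19/2), (-2, -1), (10, 8)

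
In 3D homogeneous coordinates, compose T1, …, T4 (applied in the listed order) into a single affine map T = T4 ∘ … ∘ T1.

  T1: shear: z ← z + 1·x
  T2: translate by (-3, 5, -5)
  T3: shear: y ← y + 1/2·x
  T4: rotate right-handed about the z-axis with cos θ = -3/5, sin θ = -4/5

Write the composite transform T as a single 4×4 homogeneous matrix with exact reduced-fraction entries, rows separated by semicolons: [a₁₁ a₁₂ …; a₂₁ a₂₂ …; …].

T1 = [1 0 0 0; 0 1 0 0; 1 0 1 0; 0 0 0 1]
T2·T1 = [1 0 0 -3; 0 1 0 5; 1 0 1 -5; 0 0 0 1]
T3·…·T1 = [1 0 0 -3; 1/2 1 0 7/2; 1 0 1 -5; 0 0 0 1]
T4·…·T1 = [-1/5 4/5 0 23/5; -11/10 -3/5 0 3/10; 1 0 1 -5; 0 0 0 1]

T = [-1/5 4/5 0 23/5; -11/10 -3/5 0 3/10; 1 0 1 -5; 0 0 0 1]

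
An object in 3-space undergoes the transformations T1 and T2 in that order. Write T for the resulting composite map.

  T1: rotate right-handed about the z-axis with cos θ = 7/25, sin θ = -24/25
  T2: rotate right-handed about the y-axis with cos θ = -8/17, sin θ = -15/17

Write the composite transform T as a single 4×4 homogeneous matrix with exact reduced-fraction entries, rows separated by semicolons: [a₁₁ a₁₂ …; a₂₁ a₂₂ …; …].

T = [-56/425 -192/425 -15/17 0; -24/25 7/25 0 0; 21/85 72/85 -8/17 0; 0 0 0 1]

T1 = [7/25 24/25 0 0; -24/25 7/25 0 0; 0 0 1 0; 0 0 0 1]
T2·T1 = [-56/425 -192/425 -15/17 0; -24/25 7/25 0 0; 21/85 72/85 -8/17 0; 0 0 0 1]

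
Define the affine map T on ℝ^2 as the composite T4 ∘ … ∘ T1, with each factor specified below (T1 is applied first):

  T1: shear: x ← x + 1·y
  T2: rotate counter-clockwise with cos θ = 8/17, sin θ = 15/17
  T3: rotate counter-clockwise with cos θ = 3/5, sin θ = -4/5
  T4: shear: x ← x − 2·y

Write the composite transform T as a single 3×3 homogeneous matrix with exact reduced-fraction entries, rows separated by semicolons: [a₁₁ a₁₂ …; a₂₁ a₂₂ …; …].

T1 = [1 1 0; 0 1 0; 0 0 1]
T2·T1 = [8/17 -7/17 0; 15/17 23/17 0; 0 0 1]
T3·…·T1 = [84/85 71/85 0; 13/85 97/85 0; 0 0 1]
T4·…·T1 = [58/85 -123/85 0; 13/85 97/85 0; 0 0 1]

T = [58/85 -123/85 0; 13/85 97/85 0; 0 0 1]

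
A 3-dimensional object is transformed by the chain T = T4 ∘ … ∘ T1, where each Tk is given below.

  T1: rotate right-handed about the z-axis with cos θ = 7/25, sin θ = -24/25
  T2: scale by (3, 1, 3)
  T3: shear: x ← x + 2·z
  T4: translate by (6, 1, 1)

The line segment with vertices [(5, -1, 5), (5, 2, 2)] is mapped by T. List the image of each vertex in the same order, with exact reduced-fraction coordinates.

image vertices: (933/25, -102/25, 16), (699/25, -81/25, 7)

T1 rotate right-handed about the z-axis with cos θ = 7/25, sin θ = -24/25: (5, -1, 5) → (11/25, -127/25, 5); (5, 2, 2) → (83/25, -106/25, 2)
T2 scale by (3, 1, 3): (11/25, -127/25, 5) → (33/25, -127/25, 15); (83/25, -106/25, 2) → (249/25, -106/25, 6)
T3 shear: x ← x + 2·z: (33/25, -127/25, 15) → (783/25, -127/25, 15); (249/25, -106/25, 6) → (549/25, -106/25, 6)
T4 translate by (6, 1, 1): (783/25, -127/25, 15) → (933/25, -102/25, 16); (549/25, -106/25, 6) → (699/25, -81/25, 7)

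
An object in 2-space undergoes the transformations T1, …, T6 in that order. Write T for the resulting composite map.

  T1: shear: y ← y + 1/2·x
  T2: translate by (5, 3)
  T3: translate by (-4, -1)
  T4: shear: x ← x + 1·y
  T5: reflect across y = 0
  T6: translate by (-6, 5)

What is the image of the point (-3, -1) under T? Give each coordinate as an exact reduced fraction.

T(p) = (-17/2, 11/2)

T1 shear: y ← y + 1/2·x: (-3, -1) → (-3, -5/2)
T2 translate by (5, 3): (-3, -5/2) → (2, 1/2)
T3 translate by (-4, -1): (2, 1/2) → (-2, -1/2)
T4 shear: x ← x + 1·y: (-2, -1/2) → (-5/2, -1/2)
T5 reflect across y = 0: (-5/2, -1/2) → (-5/2, 1/2)
T6 translate by (-6, 5): (-5/2, 1/2) → (-17/2, 11/2)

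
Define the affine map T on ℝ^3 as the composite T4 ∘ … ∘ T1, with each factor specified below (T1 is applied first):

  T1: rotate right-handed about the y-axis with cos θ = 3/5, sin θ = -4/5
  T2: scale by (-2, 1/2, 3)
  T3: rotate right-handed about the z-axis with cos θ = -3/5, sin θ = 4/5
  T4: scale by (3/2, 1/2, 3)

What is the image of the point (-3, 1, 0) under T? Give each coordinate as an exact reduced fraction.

T(p) = (-96/25, 129/100, -108/5)

T1 rotate right-handed about the y-axis with cos θ = 3/5, sin θ = -4/5: (-3, 1, 0) → (-9/5, 1, -12/5)
T2 scale by (-2, 1/2, 3): (-9/5, 1, -12/5) → (18/5, 1/2, -36/5)
T3 rotate right-handed about the z-axis with cos θ = -3/5, sin θ = 4/5: (18/5, 1/2, -36/5) → (-64/25, 129/50, -36/5)
T4 scale by (3/2, 1/2, 3): (-64/25, 129/50, -36/5) → (-96/25, 129/100, -108/5)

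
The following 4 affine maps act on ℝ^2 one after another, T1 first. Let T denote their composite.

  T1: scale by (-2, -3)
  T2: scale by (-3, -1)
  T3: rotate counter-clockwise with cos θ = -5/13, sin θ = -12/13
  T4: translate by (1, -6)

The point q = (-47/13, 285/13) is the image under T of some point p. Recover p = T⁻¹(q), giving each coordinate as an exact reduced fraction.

T1 = [-2 0 0; 0 -3 0; 0 0 1]
T2·T1 = [6 0 0; 0 3 0; 0 0 1]
T3·…·T1 = [-30/13 36/13 0; -72/13 -15/13 0; 0 0 1]
T4·…·T1 = [-30/13 36/13 1; -72/13 -15/13 -6; 0 0 1]
det M = 18; M⁻¹ = [-5/78 -2/13 -67/78; 4/13 -5/39 -14/13; 0 0 1]
M⁻¹ · (-47/13, 285/13)ᵀ = (-4, -5)ᵀ

p = (-4, -5)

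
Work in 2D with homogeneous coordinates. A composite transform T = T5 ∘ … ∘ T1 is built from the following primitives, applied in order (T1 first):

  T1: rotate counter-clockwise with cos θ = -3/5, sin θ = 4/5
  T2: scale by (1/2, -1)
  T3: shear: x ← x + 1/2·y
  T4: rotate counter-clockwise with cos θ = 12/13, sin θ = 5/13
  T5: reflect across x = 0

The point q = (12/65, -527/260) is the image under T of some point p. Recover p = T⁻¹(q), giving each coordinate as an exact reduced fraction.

p = (3/2, -1)

T1 = [-3/5 -4/5 0; 4/5 -3/5 0; 0 0 1]
T2·T1 = [-3/10 -2/5 0; -4/5 3/5 0; 0 0 1]
T3·…·T1 = [-7/10 -1/10 0; -4/5 3/5 0; 0 0 1]
T4·…·T1 = [-22/65 -21/65 0; -131/130 67/130 0; 0 0 1]
T5·…·T1 = [22/65 21/65 0; -131/130 67/130 0; 0 0 1]
det M = 1/2; M⁻¹ = [67/65 -42/65 0; 131/65 44/65 0; 0 0 1]
M⁻¹ · (12/65, -527/260)ᵀ = (3/2, -1)ᵀ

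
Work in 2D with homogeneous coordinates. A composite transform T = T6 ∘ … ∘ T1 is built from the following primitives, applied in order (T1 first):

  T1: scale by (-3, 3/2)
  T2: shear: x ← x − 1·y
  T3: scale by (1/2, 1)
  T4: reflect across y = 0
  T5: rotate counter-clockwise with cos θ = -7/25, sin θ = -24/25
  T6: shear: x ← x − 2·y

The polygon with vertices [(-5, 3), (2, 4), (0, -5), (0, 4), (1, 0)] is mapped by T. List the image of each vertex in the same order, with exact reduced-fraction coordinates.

image vertices: (177/100, -189/50), (-474/25, 186/25), (351/20, -57/10), (-351/25, 114/25), (-123/50, 36/25)

T1 scale by (-3, 3/2): (-5, 3) → (15, 9/2); (2, 4) → (-6, 6); (0, -5) → (0, -15/2); (0, 4) → (0, 6); (1, 0) → (-3, 0)
T2 shear: x ← x − 1·y: (15, 9/2) → (21/2, 9/2); (-6, 6) → (-12, 6); (0, -15/2) → (15/2, -15/2); (0, 6) → (-6, 6); (-3, 0) → (-3, 0)
T3 scale by (1/2, 1): (21/2, 9/2) → (21/4, 9/2); (-12, 6) → (-6, 6); (15/2, -15/2) → (15/4, -15/2); (-6, 6) → (-3, 6); (-3, 0) → (-3/2, 0)
T4 reflect across y = 0: (21/4, 9/2) → (21/4, -9/2); (-6, 6) → (-6, -6); (15/4, -15/2) → (15/4, 15/2); (-3, 6) → (-3, -6); (-3/2, 0) → (-3/2, 0)
T5 rotate counter-clockwise with cos θ = -7/25, sin θ = -24/25: (21/4, -9/2) → (-579/100, -189/50); (-6, -6) → (-102/25, 186/25); (15/4, 15/2) → (123/20, -57/10); (-3, -6) → (-123/25, 114/25); (-3/2, 0) → (21/50, 36/25)
T6 shear: x ← x − 2·y: (-579/100, -189/50) → (177/100, -189/50); (-102/25, 186/25) → (-474/25, 186/25); (123/20, -57/10) → (351/20, -57/10); (-123/25, 114/25) → (-351/25, 114/25); (21/50, 36/25) → (-123/50, 36/25)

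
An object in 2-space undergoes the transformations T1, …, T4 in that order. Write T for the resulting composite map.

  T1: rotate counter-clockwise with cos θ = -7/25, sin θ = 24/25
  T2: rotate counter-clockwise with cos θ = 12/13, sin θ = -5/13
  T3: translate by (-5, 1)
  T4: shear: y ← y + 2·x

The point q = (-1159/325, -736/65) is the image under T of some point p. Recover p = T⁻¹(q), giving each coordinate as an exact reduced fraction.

T1 = [-7/25 -24/25 0; 24/25 -7/25 0; 0 0 1]
T2·T1 = [36/325 -323/325 0; 323/325 36/325 0; 0 0 1]
T3·…·T1 = [36/325 -323/325 -5; 323/325 36/325 1; 0 0 1]
T4·…·T1 = [36/325 -323/325 -5; 79/65 -122/65 -9; 0 0 1]
det M = 1; M⁻¹ = [-122/65 323/325 -11/25; -79/65 36/325 -127/25; 0 0 1]
M⁻¹ · (-1159/325, -736/65)ᵀ = (-5, -2)ᵀ

p = (-5, -2)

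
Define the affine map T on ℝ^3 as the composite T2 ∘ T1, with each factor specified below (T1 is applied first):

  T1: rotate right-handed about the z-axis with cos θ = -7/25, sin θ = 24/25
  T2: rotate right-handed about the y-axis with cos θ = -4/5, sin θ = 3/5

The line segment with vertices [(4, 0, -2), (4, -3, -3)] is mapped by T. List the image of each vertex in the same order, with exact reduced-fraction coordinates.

T1 rotate right-handed about the z-axis with cos θ = -7/25, sin θ = 24/25: (4, 0, -2) → (-28/25, 96/25, -2); (4, -3, -3) → (44/25, 117/25, -3)
T2 rotate right-handed about the y-axis with cos θ = -4/5, sin θ = 3/5: (-28/25, 96/25, -2) → (-38/125, 96/25, 284/125); (44/25, 117/25, -3) → (-401/125, 117/25, 168/125)

image vertices: (-38/125, 96/25, 284/125), (-401/125, 117/25, 168/125)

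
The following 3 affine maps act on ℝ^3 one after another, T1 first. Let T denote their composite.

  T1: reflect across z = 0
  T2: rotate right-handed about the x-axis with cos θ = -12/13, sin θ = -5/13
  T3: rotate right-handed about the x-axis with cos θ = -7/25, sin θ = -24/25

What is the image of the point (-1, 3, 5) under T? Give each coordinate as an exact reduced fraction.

T1 reflect across z = 0: (-1, 3, 5) → (-1, 3, -5)
T2 rotate right-handed about the x-axis with cos θ = -12/13, sin θ = -5/13: (-1, 3, -5) → (-1, -61/13, 45/13)
T3 rotate right-handed about the x-axis with cos θ = -7/25, sin θ = -24/25: (-1, -61/13, 45/13) → (-1, 1507/325, 1149/325)

T(p) = (-1, 1507/325, 1149/325)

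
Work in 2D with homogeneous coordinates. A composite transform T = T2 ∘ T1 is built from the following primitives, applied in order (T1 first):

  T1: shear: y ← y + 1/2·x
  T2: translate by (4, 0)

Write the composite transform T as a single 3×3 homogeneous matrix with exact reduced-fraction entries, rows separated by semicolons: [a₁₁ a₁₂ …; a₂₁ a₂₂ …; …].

T1 = [1 0 0; 1/2 1 0; 0 0 1]
T2·T1 = [1 0 4; 1/2 1 0; 0 0 1]

T = [1 0 4; 1/2 1 0; 0 0 1]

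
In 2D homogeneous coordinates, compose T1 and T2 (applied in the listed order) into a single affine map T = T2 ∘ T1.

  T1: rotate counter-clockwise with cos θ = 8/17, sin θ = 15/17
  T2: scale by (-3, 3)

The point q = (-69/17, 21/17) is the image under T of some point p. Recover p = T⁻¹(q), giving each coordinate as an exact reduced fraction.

p = (1, -1)

T1 = [8/17 -15/17 0; 15/17 8/17 0; 0 0 1]
T2·T1 = [-24/17 45/17 0; 45/17 24/17 0; 0 0 1]
det M = -9; M⁻¹ = [-8/51 5/17 0; 5/17 8/51 0; 0 0 1]
M⁻¹ · (-69/17, 21/17)ᵀ = (1, -1)ᵀ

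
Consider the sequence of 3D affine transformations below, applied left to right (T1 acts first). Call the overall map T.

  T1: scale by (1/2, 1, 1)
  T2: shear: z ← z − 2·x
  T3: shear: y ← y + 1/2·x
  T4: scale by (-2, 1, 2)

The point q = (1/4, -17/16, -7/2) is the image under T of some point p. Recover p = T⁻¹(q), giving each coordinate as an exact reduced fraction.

p = (-1/4, -1, -2)

T1 = [1/2 0 0 0; 0 1 0 0; 0 0 1 0; 0 0 0 1]
T2·T1 = [1/2 0 0 0; 0 1 0 0; -1 0 1 0; 0 0 0 1]
T3·…·T1 = [1/2 0 0 0; 1/4 1 0 0; -1 0 1 0; 0 0 0 1]
T4·…·T1 = [-1 0 0 0; 1/4 1 0 0; -2 0 2 0; 0 0 0 1]
det M = -2; M⁻¹ = [-1 0 0 0; 1/4 1 0 0; -1 0 1/2 0; 0 0 0 1]
M⁻¹ · (1/4, -17/16, -7/2)ᵀ = (-1/4, -1, -2)ᵀ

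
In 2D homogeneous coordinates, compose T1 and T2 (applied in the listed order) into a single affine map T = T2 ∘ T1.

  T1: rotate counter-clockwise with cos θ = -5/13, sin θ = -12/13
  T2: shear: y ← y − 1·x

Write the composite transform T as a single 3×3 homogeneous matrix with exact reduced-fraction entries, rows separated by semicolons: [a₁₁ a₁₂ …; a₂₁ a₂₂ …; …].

T = [-5/13 12/13 0; -7/13 -17/13 0; 0 0 1]

T1 = [-5/13 12/13 0; -12/13 -5/13 0; 0 0 1]
T2·T1 = [-5/13 12/13 0; -7/13 -17/13 0; 0 0 1]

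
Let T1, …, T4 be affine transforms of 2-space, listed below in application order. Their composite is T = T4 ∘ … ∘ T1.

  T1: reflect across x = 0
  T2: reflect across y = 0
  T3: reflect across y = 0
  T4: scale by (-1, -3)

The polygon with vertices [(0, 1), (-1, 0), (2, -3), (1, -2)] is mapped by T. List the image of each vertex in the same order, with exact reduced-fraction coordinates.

T1 reflect across x = 0: (0, 1) → (0, 1); (-1, 0) → (1, 0); (2, -3) → (-2, -3); (1, -2) → (-1, -2)
T2 reflect across y = 0: (0, 1) → (0, -1); (1, 0) → (1, 0); (-2, -3) → (-2, 3); (-1, -2) → (-1, 2)
T3 reflect across y = 0: (0, -1) → (0, 1); (1, 0) → (1, 0); (-2, 3) → (-2, -3); (-1, 2) → (-1, -2)
T4 scale by (-1, -3): (0, 1) → (0, -3); (1, 0) → (-1, 0); (-2, -3) → (2, 9); (-1, -2) → (1, 6)

image vertices: (0, -3), (-1, 0), (2, 9), (1, 6)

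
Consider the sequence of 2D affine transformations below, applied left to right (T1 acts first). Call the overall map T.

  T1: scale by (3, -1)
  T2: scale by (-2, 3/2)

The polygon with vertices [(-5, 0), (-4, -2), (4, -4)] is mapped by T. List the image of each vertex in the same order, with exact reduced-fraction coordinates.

image vertices: (30, 0), (24, 3), (-24, 6)

T1 scale by (3, -1): (-5, 0) → (-15, 0); (-4, -2) → (-12, 2); (4, -4) → (12, 4)
T2 scale by (-2, 3/2): (-15, 0) → (30, 0); (-12, 2) → (24, 3); (12, 4) → (-24, 6)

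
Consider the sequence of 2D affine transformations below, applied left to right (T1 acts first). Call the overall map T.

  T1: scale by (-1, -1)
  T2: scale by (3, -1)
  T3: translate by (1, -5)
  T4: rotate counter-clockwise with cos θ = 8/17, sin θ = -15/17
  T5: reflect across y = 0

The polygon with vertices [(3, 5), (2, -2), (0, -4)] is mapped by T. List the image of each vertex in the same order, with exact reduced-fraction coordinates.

T1 scale by (-1, -1): (3, 5) → (-3, -5); (2, -2) → (-2, 2); (0, -4) → (0, 4)
T2 scale by (3, -1): (-3, -5) → (-9, 5); (-2, 2) → (-6, -2); (0, 4) → (0, -4)
T3 translate by (1, -5): (-9, 5) → (-8, 0); (-6, -2) → (-5, -7); (0, -4) → (1, -9)
T4 rotate counter-clockwise with cos θ = 8/17, sin θ = -15/17: (-8, 0) → (-64/17, 120/17); (-5, -7) → (-145/17, 19/17); (1, -9) → (-127/17, -87/17)
T5 reflect across y = 0: (-64/17, 120/17) → (-64/17, -120/17); (-145/17, 19/17) → (-145/17, -19/17); (-127/17, -87/17) → (-127/17, 87/17)

image vertices: (-64/17, -120/17), (-145/17, -19/17), (-127/17, 87/17)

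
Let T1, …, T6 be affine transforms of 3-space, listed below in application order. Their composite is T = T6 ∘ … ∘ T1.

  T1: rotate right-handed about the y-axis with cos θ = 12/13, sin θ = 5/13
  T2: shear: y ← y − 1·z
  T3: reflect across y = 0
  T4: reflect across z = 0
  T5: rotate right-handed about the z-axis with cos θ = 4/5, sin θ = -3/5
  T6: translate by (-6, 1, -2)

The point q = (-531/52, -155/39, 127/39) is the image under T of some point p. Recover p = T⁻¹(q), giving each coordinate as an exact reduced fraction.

T1 = [12/13 0 5/13 0; 0 1 0 0; -5/13 0 12/13 0; 0 0 0 1]
T2·T1 = [12/13 0 5/13 0; 5/13 1 -12/13 0; -5/13 0 12/13 0; 0 0 0 1]
T3·…·T1 = [12/13 0 5/13 0; -5/13 -1 12/13 0; -5/13 0 12/13 0; 0 0 0 1]
T4·…·T1 = [12/13 0 5/13 0; -5/13 -1 12/13 0; 5/13 0 -12/13 0; 0 0 0 1]
T5·…·T1 = [33/65 -3/5 56/65 0; -56/65 -4/5 33/65 0; 5/13 0 -12/13 0; 0 0 0 1]
T6·…·T1 = [33/65 -3/5 56/65 -6; -56/65 -4/5 33/65 1; 5/13 0 -12/13 -2; 0 0 0 1]
det M = 1; M⁻¹ = [48/65 -36/65 5/13 374/65; -3/5 -4/5 -1 -24/5; 4/13 -3/13 -12/13 3/13; 0 0 0 1]
M⁻¹ · (-531/52, -155/39, 127/39)ᵀ = (5/3, 5/4, -5)ᵀ

p = (5/3, 5/4, -5)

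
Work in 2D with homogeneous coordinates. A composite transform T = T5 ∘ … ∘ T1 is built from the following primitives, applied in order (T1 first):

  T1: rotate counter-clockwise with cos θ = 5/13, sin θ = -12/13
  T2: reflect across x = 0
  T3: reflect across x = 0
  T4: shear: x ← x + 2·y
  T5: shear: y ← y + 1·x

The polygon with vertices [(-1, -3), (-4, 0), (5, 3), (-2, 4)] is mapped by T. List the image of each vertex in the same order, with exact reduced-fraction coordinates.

image vertices: (-47/13, -50/13), (76/13, 124/13), (-29/13, -74/13), (126/13, 170/13)

T1 rotate counter-clockwise with cos θ = 5/13, sin θ = -12/13: (-1, -3) → (-41/13, -3/13); (-4, 0) → (-20/13, 48/13); (5, 3) → (61/13, -45/13); (-2, 4) → (38/13, 44/13)
T2 reflect across x = 0: (-41/13, -3/13) → (41/13, -3/13); (-20/13, 48/13) → (20/13, 48/13); (61/13, -45/13) → (-61/13, -45/13); (38/13, 44/13) → (-38/13, 44/13)
T3 reflect across x = 0: (41/13, -3/13) → (-41/13, -3/13); (20/13, 48/13) → (-20/13, 48/13); (-61/13, -45/13) → (61/13, -45/13); (-38/13, 44/13) → (38/13, 44/13)
T4 shear: x ← x + 2·y: (-41/13, -3/13) → (-47/13, -3/13); (-20/13, 48/13) → (76/13, 48/13); (61/13, -45/13) → (-29/13, -45/13); (38/13, 44/13) → (126/13, 44/13)
T5 shear: y ← y + 1·x: (-47/13, -3/13) → (-47/13, -50/13); (76/13, 48/13) → (76/13, 124/13); (-29/13, -45/13) → (-29/13, -74/13); (126/13, 44/13) → (126/13, 170/13)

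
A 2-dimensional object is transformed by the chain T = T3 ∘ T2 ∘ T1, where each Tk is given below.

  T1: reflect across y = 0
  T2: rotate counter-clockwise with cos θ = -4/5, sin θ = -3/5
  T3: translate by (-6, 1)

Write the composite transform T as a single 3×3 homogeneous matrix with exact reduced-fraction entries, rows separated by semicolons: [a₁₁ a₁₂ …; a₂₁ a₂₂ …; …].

T = [-4/5 -3/5 -6; -3/5 4/5 1; 0 0 1]

T1 = [1 0 0; 0 -1 0; 0 0 1]
T2·T1 = [-4/5 -3/5 0; -3/5 4/5 0; 0 0 1]
T3·…·T1 = [-4/5 -3/5 -6; -3/5 4/5 1; 0 0 1]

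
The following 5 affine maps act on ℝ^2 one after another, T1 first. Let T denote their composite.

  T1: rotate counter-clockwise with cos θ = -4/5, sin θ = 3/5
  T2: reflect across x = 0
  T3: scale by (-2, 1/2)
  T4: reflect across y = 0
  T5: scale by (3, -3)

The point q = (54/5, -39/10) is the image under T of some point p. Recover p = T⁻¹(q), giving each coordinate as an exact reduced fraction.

T1 = [-4/5 -3/5 0; 3/5 -4/5 0; 0 0 1]
T2·T1 = [4/5 3/5 0; 3/5 -4/5 0; 0 0 1]
T3·…·T1 = [-8/5 -6/5 0; 3/10 -2/5 0; 0 0 1]
T4·…·T1 = [-8/5 -6/5 0; -3/10 2/5 0; 0 0 1]
T5·…·T1 = [-24/5 -18/5 0; 9/10 -6/5 0; 0 0 1]
det M = 9; M⁻¹ = [-2/15 2/5 0; -1/10 -8/15 0; 0 0 1]
M⁻¹ · (54/5, -39/10)ᵀ = (-3, 1)ᵀ

p = (-3, 1)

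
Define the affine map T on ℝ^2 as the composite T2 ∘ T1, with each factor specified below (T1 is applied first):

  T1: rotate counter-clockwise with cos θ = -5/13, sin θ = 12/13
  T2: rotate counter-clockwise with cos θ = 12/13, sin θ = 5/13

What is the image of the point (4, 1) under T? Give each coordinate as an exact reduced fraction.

T(p) = (-599/169, 356/169)

T1 rotate counter-clockwise with cos θ = -5/13, sin θ = 12/13: (4, 1) → (-32/13, 43/13)
T2 rotate counter-clockwise with cos θ = 12/13, sin θ = 5/13: (-32/13, 43/13) → (-599/169, 356/169)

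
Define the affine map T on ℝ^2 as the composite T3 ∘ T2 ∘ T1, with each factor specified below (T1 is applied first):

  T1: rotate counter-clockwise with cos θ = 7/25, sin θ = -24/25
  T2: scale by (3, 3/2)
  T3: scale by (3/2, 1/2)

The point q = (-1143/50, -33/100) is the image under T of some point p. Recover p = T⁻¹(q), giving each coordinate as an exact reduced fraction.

T1 = [7/25 24/25 0; -24/25 7/25 0; 0 0 1]
T2·T1 = [21/25 72/25 0; -36/25 21/50 0; 0 0 1]
T3·…·T1 = [63/50 108/25 0; -18/25 21/100 0; 0 0 1]
det M = 27/8; M⁻¹ = [14/225 -32/25 0; 16/75 28/75 0; 0 0 1]
M⁻¹ · (-1143/50, -33/100)ᵀ = (-1, -5)ᵀ

p = (-1, -5)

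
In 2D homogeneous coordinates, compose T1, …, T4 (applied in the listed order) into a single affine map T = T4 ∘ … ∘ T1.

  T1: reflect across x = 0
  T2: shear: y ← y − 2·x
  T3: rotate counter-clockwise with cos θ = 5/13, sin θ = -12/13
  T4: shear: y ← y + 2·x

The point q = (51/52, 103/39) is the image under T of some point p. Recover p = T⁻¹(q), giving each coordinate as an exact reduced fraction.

T1 = [-1 0 0; 0 1 0; 0 0 1]
T2·T1 = [-1 0 0; 2 1 0; 0 0 1]
T3·…·T1 = [19/13 12/13 0; 22/13 5/13 0; 0 0 1]
T4·…·T1 = [19/13 12/13 0; 60/13 29/13 0; 0 0 1]
det M = -1; M⁻¹ = [-29/13 12/13 0; 60/13 -19/13 0; 0 0 1]
M⁻¹ · (51/52, 103/39)ᵀ = (1/4, 2/3)ᵀ

p = (1/4, 2/3)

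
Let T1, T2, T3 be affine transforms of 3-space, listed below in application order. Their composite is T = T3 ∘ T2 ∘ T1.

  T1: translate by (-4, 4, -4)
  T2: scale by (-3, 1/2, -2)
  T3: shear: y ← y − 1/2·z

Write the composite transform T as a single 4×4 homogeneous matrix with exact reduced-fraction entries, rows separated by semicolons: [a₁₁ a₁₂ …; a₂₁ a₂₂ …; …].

T = [-3 0 0 12; 0 1/2 1 -2; 0 0 -2 8; 0 0 0 1]

T1 = [1 0 0 -4; 0 1 0 4; 0 0 1 -4; 0 0 0 1]
T2·T1 = [-3 0 0 12; 0 1/2 0 2; 0 0 -2 8; 0 0 0 1]
T3·…·T1 = [-3 0 0 12; 0 1/2 1 -2; 0 0 -2 8; 0 0 0 1]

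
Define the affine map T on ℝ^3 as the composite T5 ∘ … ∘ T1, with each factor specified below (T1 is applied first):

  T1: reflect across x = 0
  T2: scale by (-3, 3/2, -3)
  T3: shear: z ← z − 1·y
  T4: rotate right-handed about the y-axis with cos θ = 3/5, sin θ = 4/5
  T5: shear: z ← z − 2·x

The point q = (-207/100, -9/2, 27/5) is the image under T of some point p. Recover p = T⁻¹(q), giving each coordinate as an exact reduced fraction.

p = (-3/4, -3, 9/5)

T1 = [-1 0 0 0; 0 1 0 0; 0 0 1 0; 0 0 0 1]
T2·T1 = [3 0 0 0; 0 3/2 0 0; 0 0 -3 0; 0 0 0 1]
T3·…·T1 = [3 0 0 0; 0 3/2 0 0; 0 -3/2 -3 0; 0 0 0 1]
T4·…·T1 = [9/5 -6/5 -12/5 0; 0 3/2 0 0; -12/5 -9/10 -9/5 0; 0 0 0 1]
T5·…·T1 = [9/5 -6/5 -12/5 0; 0 3/2 0 0; -6 3/2 3 0; 0 0 0 1]
det M = -27/2; M⁻¹ = [-1/3 0 -4/15 0; 0 2/3 0 0; -2/3 -1/3 -1/5 0; 0 0 0 1]
M⁻¹ · (-207/100, -9/2, 27/5)ᵀ = (-3/4, -3, 9/5)ᵀ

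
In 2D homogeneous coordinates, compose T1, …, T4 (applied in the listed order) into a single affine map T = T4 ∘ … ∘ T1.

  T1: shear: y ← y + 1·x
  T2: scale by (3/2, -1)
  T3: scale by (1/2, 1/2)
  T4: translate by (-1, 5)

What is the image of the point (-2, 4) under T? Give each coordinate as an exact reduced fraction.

T1 shear: y ← y + 1·x: (-2, 4) → (-2, 2)
T2 scale by (3/2, -1): (-2, 2) → (-3, -2)
T3 scale by (1/2, 1/2): (-3, -2) → (-3/2, -1)
T4 translate by (-1, 5): (-3/2, -1) → (-5/2, 4)

T(p) = (-5/2, 4)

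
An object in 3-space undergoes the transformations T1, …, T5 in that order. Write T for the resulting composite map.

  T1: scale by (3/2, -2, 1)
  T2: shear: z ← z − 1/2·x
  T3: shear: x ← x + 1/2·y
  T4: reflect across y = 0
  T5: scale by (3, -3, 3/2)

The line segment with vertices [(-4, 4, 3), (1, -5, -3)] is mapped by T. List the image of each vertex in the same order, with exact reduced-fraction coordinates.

T1 scale by (3/2, -2, 1): (-4, 4, 3) → (-6, -8, 3); (1, -5, -3) → (3/2, 10, -3)
T2 shear: z ← z − 1/2·x: (-6, -8, 3) → (-6, -8, 6); (3/2, 10, -3) → (3/2, 10, -15/4)
T3 shear: x ← x + 1/2·y: (-6, -8, 6) → (-10, -8, 6); (3/2, 10, -15/4) → (13/2, 10, -15/4)
T4 reflect across y = 0: (-10, -8, 6) → (-10, 8, 6); (13/2, 10, -15/4) → (13/2, -10, -15/4)
T5 scale by (3, -3, 3/2): (-10, 8, 6) → (-30, -24, 9); (13/2, -10, -15/4) → (39/2, 30, -45/8)

image vertices: (-30, -24, 9), (39/2, 30, -45/8)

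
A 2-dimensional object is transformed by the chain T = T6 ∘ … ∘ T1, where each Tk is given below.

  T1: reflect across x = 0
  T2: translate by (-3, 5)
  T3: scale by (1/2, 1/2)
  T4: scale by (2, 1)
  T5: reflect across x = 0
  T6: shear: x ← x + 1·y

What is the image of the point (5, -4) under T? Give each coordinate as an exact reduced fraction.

T1 reflect across x = 0: (5, -4) → (-5, -4)
T2 translate by (-3, 5): (-5, -4) → (-8, 1)
T3 scale by (1/2, 1/2): (-8, 1) → (-4, 1/2)
T4 scale by (2, 1): (-4, 1/2) → (-8, 1/2)
T5 reflect across x = 0: (-8, 1/2) → (8, 1/2)
T6 shear: x ← x + 1·y: (8, 1/2) → (17/2, 1/2)

T(p) = (17/2, 1/2)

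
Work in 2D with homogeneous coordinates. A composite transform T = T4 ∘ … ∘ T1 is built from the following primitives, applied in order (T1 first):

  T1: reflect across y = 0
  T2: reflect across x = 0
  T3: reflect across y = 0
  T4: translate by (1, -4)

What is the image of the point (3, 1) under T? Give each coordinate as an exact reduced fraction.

T1 reflect across y = 0: (3, 1) → (3, -1)
T2 reflect across x = 0: (3, -1) → (-3, -1)
T3 reflect across y = 0: (-3, -1) → (-3, 1)
T4 translate by (1, -4): (-3, 1) → (-2, -3)

T(p) = (-2, -3)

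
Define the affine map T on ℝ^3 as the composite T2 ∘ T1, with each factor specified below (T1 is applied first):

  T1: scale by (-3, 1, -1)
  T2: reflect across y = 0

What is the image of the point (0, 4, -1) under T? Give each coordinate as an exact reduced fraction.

T(p) = (0, -4, 1)

T1 scale by (-3, 1, -1): (0, 4, -1) → (0, 4, 1)
T2 reflect across y = 0: (0, 4, 1) → (0, -4, 1)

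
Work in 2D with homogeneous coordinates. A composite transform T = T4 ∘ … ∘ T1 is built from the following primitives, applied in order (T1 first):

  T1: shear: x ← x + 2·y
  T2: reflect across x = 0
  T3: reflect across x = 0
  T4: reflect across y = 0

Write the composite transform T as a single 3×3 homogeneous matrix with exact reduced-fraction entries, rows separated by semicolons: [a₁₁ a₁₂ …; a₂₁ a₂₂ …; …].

T1 = [1 2 0; 0 1 0; 0 0 1]
T2·T1 = [-1 -2 0; 0 1 0; 0 0 1]
T3·…·T1 = [1 2 0; 0 1 0; 0 0 1]
T4·…·T1 = [1 2 0; 0 -1 0; 0 0 1]

T = [1 2 0; 0 -1 0; 0 0 1]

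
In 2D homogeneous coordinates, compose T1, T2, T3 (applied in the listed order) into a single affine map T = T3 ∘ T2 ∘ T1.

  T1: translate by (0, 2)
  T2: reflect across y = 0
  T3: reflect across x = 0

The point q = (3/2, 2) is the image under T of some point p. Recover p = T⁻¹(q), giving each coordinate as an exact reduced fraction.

p = (-3/2, -4)

T1 = [1 0 0; 0 1 2; 0 0 1]
T2·T1 = [1 0 0; 0 -1 -2; 0 0 1]
T3·…·T1 = [-1 0 0; 0 -1 -2; 0 0 1]
det M = 1; M⁻¹ = [-1 0 0; 0 -1 -2; 0 0 1]
M⁻¹ · (3/2, 2)ᵀ = (-3/2, -4)ᵀ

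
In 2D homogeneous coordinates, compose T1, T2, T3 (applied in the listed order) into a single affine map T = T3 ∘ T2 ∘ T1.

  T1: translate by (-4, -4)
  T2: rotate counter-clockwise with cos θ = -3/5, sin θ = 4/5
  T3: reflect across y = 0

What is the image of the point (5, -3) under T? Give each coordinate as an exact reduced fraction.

T1 translate by (-4, -4): (5, -3) → (1, -7)
T2 rotate counter-clockwise with cos θ = -3/5, sin θ = 4/5: (1, -7) → (5, 5)
T3 reflect across y = 0: (5, 5) → (5, -5)

T(p) = (5, -5)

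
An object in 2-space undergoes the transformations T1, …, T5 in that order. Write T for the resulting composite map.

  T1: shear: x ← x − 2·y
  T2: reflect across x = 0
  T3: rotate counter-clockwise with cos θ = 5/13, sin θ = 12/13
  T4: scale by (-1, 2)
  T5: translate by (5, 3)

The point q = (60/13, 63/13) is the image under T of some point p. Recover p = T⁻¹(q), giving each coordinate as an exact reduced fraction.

T1 = [1 -2 0; 0 1 0; 0 0 1]
T2·T1 = [-1 2 0; 0 1 0; 0 0 1]
T3·…·T1 = [-5/13 -2/13 0; -12/13 29/13 0; 0 0 1]
T4·…·T1 = [5/13 2/13 0; -24/13 58/13 0; 0 0 1]
T5·…·T1 = [5/13 2/13 5; -24/13 58/13 3; 0 0 1]
det M = 2; M⁻¹ = [29/13 -1/13 -142/13; 12/13 5/26 -135/26; 0 0 1]
M⁻¹ · (60/13, 63/13)ᵀ = (-1, 0)ᵀ

p = (-1, 0)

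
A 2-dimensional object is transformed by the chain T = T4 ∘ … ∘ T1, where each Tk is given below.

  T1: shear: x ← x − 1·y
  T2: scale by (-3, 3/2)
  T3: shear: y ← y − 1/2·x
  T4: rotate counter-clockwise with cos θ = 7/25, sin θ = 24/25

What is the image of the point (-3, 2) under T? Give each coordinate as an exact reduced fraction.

T(p) = (213/25, 657/50)

T1 shear: x ← x − 1·y: (-3, 2) → (-5, 2)
T2 scale by (-3, 3/2): (-5, 2) → (15, 3)
T3 shear: y ← y − 1/2·x: (15, 3) → (15, -9/2)
T4 rotate counter-clockwise with cos θ = 7/25, sin θ = 24/25: (15, -9/2) → (213/25, 657/50)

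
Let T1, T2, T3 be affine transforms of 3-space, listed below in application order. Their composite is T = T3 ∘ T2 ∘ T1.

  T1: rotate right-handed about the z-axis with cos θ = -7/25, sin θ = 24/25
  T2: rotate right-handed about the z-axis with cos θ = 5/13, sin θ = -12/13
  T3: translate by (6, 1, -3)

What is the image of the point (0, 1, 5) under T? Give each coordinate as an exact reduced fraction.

T(p) = (1746/325, 578/325, 2)

T1 rotate right-handed about the z-axis with cos θ = -7/25, sin θ = 24/25: (0, 1, 5) → (-24/25, -7/25, 5)
T2 rotate right-handed about the z-axis with cos θ = 5/13, sin θ = -12/13: (-24/25, -7/25, 5) → (-204/325, 253/325, 5)
T3 translate by (6, 1, -3): (-204/325, 253/325, 5) → (1746/325, 578/325, 2)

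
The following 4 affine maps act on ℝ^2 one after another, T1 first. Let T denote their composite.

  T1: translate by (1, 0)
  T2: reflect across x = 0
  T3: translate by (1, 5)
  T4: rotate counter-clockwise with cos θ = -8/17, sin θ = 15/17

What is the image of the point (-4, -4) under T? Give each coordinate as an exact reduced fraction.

T1 translate by (1, 0): (-4, -4) → (-3, -4)
T2 reflect across x = 0: (-3, -4) → (3, -4)
T3 translate by (1, 5): (3, -4) → (4, 1)
T4 rotate counter-clockwise with cos θ = -8/17, sin θ = 15/17: (4, 1) → (-47/17, 52/17)

T(p) = (-47/17, 52/17)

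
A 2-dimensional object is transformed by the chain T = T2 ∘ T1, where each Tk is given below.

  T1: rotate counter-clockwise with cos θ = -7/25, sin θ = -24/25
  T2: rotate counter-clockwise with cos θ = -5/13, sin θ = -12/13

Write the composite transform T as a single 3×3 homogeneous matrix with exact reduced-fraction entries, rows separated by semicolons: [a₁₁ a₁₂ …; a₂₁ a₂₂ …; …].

T1 = [-7/25 24/25 0; -24/25 -7/25 0; 0 0 1]
T2·T1 = [-253/325 -204/325 0; 204/325 -253/325 0; 0 0 1]

T = [-253/325 -204/325 0; 204/325 -253/325 0; 0 0 1]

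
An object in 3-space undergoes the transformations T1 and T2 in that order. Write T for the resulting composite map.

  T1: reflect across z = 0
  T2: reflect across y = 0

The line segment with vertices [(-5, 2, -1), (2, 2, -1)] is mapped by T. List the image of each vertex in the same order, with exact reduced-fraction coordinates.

T1 reflect across z = 0: (-5, 2, -1) → (-5, 2, 1); (2, 2, -1) → (2, 2, 1)
T2 reflect across y = 0: (-5, 2, 1) → (-5, -2, 1); (2, 2, 1) → (2, -2, 1)

image vertices: (-5, -2, 1), (2, -2, 1)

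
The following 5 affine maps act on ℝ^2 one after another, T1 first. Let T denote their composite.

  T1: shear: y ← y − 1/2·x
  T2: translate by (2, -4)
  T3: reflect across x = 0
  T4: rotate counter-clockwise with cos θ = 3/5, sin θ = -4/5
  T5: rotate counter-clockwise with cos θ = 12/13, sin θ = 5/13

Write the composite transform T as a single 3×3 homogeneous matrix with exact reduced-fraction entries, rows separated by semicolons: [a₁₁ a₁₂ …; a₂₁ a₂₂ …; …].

T = [-29/26 33/65 -244/65; 1/13 56/65 -158/65; 0 0 1]

T1 = [1 0 0; -1/2 1 0; 0 0 1]
T2·T1 = [1 0 2; -1/2 1 -4; 0 0 1]
T3·…·T1 = [-1 0 -2; -1/2 1 -4; 0 0 1]
T4·…·T1 = [-1 4/5 -22/5; 1/2 3/5 -4/5; 0 0 1]
T5·…·T1 = [-29/26 33/65 -244/65; 1/13 56/65 -158/65; 0 0 1]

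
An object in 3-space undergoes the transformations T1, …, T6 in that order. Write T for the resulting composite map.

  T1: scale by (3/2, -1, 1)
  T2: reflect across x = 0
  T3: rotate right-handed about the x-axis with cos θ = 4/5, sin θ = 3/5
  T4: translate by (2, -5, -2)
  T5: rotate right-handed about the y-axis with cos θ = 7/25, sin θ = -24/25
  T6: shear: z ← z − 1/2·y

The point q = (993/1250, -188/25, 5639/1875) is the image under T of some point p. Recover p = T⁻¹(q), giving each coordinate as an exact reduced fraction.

p = (5/3, 7/5, 7/3)

T1 = [3/2 0 0 0; 0 -1 0 0; 0 0 1 0; 0 0 0 1]
T2·T1 = [-3/2 0 0 0; 0 -1 0 0; 0 0 1 0; 0 0 0 1]
T3·…·T1 = [-3/2 0 0 0; 0 -4/5 -3/5 0; 0 -3/5 4/5 0; 0 0 0 1]
T4·…·T1 = [-3/2 0 0 2; 0 -4/5 -3/5 -5; 0 -3/5 4/5 -2; 0 0 0 1]
T5·…·T1 = [-21/50 72/125 -96/125 62/25; 0 -4/5 -3/5 -5; -36/25 -21/125 28/125 34/25; 0 0 0 1]
T6·…·T1 = [-21/50 72/125 -96/125 62/25; 0 -4/5 -3/5 -5; -36/25 29/125 131/250 193/50; 0 0 0 1]
det M = 3/2; M⁻¹ = [-14/75 -8/25 -16/25 4/3; 72/125 -221/250 -21/125 -26/5; -96/125 -61/125 28/125 -7/5; 0 0 0 1]
M⁻¹ · (993/1250, -188/25, 5639/1875)ᵀ = (5/3, 7/5, 7/3)ᵀ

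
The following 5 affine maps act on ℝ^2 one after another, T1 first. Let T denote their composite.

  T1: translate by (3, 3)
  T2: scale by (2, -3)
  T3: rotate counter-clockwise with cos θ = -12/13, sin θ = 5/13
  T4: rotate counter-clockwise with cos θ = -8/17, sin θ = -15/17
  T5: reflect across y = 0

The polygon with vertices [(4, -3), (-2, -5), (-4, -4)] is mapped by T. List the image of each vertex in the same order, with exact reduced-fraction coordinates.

T1 translate by (3, 3): (4, -3) → (7, 0); (-2, -5) → (1, -2); (-4, -4) → (-1, -1)
T2 scale by (2, -3): (7, 0) → (14, 0); (1, -2) → (2, 6); (-1, -1) → (-2, 3)
T3 rotate counter-clockwise with cos θ = -12/13, sin θ = 5/13: (14, 0) → (-168/13, 70/13); (2, 6) → (-54/13, -62/13); (-2, 3) → (9/13, -46/13)
T4 rotate counter-clockwise with cos θ = -8/17, sin θ = -15/17: (-168/13, 70/13) → (2394/221, 1960/221); (-54/13, -62/13) → (-498/221, 1306/221); (9/13, -46/13) → (-762/221, 233/221)
T5 reflect across y = 0: (2394/221, 1960/221) → (2394/221, -1960/221); (-498/221, 1306/221) → (-498/221, -1306/221); (-762/221, 233/221) → (-762/221, -233/221)

image vertices: (2394/221, -1960/221), (-498/221, -1306/221), (-762/221, -233/221)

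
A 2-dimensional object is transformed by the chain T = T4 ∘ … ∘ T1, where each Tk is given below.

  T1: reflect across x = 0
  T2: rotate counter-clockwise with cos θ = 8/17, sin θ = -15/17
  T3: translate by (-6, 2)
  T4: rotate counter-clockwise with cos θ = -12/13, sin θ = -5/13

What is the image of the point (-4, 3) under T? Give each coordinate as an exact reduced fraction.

T(p) = (290/221, 149/221)

T1 reflect across x = 0: (-4, 3) → (4, 3)
T2 rotate counter-clockwise with cos θ = 8/17, sin θ = -15/17: (4, 3) → (77/17, -36/17)
T3 translate by (-6, 2): (77/17, -36/17) → (-25/17, -2/17)
T4 rotate counter-clockwise with cos θ = -12/13, sin θ = -5/13: (-25/17, -2/17) → (290/221, 149/221)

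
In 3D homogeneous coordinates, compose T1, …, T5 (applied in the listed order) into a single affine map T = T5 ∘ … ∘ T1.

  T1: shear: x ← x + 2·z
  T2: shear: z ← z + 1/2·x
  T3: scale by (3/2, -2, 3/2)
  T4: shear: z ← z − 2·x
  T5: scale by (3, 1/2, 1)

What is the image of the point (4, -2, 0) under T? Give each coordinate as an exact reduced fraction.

T1 shear: x ← x + 2·z: (4, -2, 0) → (4, -2, 0)
T2 shear: z ← z + 1/2·x: (4, -2, 0) → (4, -2, 2)
T3 scale by (3/2, -2, 3/2): (4, -2, 2) → (6, 4, 3)
T4 shear: z ← z − 2·x: (6, 4, 3) → (6, 4, -9)
T5 scale by (3, 1/2, 1): (6, 4, -9) → (18, 2, -9)

T(p) = (18, 2, -9)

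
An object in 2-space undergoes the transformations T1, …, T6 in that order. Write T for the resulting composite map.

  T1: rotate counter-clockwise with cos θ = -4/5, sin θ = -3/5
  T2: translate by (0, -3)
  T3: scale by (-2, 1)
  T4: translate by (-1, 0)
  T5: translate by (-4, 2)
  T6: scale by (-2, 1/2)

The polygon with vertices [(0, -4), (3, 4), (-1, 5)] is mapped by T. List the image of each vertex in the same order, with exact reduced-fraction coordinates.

image vertices: (2/5, 11/10), (10, -3), (126/5, -11/5)

T1 rotate counter-clockwise with cos θ = -4/5, sin θ = -3/5: (0, -4) → (-12/5, 16/5); (3, 4) → (0, -5); (-1, 5) → (19/5, -17/5)
T2 translate by (0, -3): (-12/5, 16/5) → (-12/5, 1/5); (0, -5) → (0, -8); (19/5, -17/5) → (19/5, -32/5)
T3 scale by (-2, 1): (-12/5, 1/5) → (24/5, 1/5); (0, -8) → (0, -8); (19/5, -32/5) → (-38/5, -32/5)
T4 translate by (-1, 0): (24/5, 1/5) → (19/5, 1/5); (0, -8) → (-1, -8); (-38/5, -32/5) → (-43/5, -32/5)
T5 translate by (-4, 2): (19/5, 1/5) → (-1/5, 11/5); (-1, -8) → (-5, -6); (-43/5, -32/5) → (-63/5, -22/5)
T6 scale by (-2, 1/2): (-1/5, 11/5) → (2/5, 11/10); (-5, -6) → (10, -3); (-63/5, -22/5) → (126/5, -11/5)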